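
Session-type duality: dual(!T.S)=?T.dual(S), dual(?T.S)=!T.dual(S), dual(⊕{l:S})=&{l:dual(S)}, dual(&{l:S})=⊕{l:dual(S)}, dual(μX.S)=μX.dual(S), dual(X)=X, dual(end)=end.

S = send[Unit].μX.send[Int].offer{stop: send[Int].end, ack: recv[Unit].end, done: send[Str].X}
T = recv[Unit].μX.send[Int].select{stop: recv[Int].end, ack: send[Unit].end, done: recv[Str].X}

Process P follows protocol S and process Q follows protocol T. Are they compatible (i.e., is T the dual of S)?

NO

send[Unit] | recv[Unit]  match
  μX | μX  match (binder kept)
    send[Int] | send[Int]  ✗ same direction on both sides — not dual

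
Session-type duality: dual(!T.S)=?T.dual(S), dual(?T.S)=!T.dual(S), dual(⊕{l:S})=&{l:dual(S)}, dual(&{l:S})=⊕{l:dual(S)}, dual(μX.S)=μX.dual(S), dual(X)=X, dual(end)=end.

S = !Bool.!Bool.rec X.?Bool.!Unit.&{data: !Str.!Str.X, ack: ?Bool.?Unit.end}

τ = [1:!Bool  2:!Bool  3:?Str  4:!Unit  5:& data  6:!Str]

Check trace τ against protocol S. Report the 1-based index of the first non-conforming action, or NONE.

3

[1] !Bool  match  now at !Bool.rec X.…
[2] !Bool  match  now at rec X.…
[3] got ?Str, protocol expects ?Bool  ✗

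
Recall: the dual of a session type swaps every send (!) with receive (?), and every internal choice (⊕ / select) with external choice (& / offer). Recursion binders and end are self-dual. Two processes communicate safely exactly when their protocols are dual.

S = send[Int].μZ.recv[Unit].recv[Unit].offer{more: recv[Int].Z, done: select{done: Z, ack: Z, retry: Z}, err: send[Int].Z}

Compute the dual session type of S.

recv[Int].μZ.send[Unit].send[Unit].select{more: send[Int].Z, done: offer{done: Z, ack: Z, retry: Z}, err: recv[Int].Z}

send[Int] → recv[Int]
  μZ → μZ  (μ self-dual)
    recv[Unit] → send[Unit]
      recv[Unit] → send[Unit]
        offer{more,done,err} → select{more,done,err}  (&→⊕)
          • more:
            recv[Int] → send[Int]
              Z ↦ Z
          • done:
            select{done,ack,retry} → offer{done,ack,retry}  (select→offer)
              • done:
                Z ↦ Z
              • ack:
                Z ↦ Z
              • retry:
                Z ↦ Z
          • err:
            send[Int] → recv[Int]
              Z ↦ Z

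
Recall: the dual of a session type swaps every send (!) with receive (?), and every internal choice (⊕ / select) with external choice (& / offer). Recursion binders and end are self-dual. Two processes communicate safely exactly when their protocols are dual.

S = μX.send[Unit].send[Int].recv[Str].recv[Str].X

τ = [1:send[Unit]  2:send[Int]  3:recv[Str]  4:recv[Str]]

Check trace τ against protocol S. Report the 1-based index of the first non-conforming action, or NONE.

[1] send[Unit]  match  cont: send[Int].recv[Str].recv[Str].μX.…
[2] send[Int]  match  cont: recv[Str].recv[Str].μX.…
[3] recv[Str]  match  cont: recv[Str].μX.…
[4] recv[Str]  match  cont: μX.…
all 4 steps conform

NONE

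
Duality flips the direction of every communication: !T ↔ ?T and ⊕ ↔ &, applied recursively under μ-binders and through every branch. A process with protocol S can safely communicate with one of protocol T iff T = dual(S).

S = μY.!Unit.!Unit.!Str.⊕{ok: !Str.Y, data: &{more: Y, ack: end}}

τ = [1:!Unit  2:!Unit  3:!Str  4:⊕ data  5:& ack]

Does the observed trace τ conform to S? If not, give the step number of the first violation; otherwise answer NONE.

NONE

[1] !Unit  ok  state: !Unit.!Str.⊕{ok: !Str.μY.…, data: &{more: μY.…, ack: end}}
[2] !Unit  ok  state: !Str.⊕{ok: !Str.μY.…, data: &{more: μY.…, ack: end}}
[3] !Str  ok  state: ⊕{ok: !Str.μY.…, data: &{more: μY.…, ack: end}}
[4] ⊕ data  ok  state: &{more: μY.…, ack: end}
[5] & ack  ok  state: end
trace exhausted — no violation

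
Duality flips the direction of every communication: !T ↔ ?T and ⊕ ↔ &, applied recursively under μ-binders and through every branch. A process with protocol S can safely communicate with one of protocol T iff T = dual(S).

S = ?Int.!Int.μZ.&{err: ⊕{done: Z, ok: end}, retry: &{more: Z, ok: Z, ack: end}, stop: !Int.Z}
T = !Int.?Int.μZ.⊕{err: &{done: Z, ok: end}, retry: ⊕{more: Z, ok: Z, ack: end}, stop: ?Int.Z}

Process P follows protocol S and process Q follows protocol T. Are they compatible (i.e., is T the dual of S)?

?Int | !Int  ok
  !Int | ?Int  ok
    μZ | μZ  ok (binder kept)
      &{err,retry,stop} | ⊕{err,retry,stop}  ok same labels
        • err:
          ⊕{done,ok} | &{done,ok}  ok same labels
            • done:
              Z | Z  ok
            • ok:
              end | end  ok
        • retry:
          &{more,ok,ack} | ⊕{more,ok,ack}  ok same labels
            • more:
              Z | Z  ok
            • ok:
              Z | Z  ok
            • ack:
              end | end  ok
        • stop:
          !Int | ?Int  ok
            Z | Z  ok

YES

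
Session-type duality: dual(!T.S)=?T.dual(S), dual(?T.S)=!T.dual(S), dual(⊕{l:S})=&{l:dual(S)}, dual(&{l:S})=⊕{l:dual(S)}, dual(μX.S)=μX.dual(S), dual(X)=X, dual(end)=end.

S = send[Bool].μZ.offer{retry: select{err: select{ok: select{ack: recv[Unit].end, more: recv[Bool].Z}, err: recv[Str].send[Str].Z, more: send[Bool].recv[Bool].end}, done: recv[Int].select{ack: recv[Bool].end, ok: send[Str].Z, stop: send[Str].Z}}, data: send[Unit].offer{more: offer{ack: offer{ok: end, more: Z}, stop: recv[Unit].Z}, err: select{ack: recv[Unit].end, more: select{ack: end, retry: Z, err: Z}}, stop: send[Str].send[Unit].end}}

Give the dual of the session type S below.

recv[Bool].μZ.select{retry: offer{err: offer{ok: offer{ack: send[Unit].end, more: send[Bool].Z}, err: send[Str].recv[Str].Z, more: recv[Bool].send[Bool].end}, done: send[Int].offer{ack: send[Bool].end, ok: recv[Str].Z, stop: recv[Str].Z}}, data: recv[Unit].select{more: select{ack: select{ok: end, more: Z}, stop: send[Unit].Z}, err: offer{ack: send[Unit].end, more: offer{ack: end, retry: Z, err: Z}}, stop: recv[Str].recv[Unit].end}}

send[Bool] ↦ recv[Bool]
  μZ ↦ μZ  (binder kept)
    offer{retry,data} ↦ select{retry,data}  (&→⊕)
      case retry:
        select{err,done} ↦ offer{err,done}  (select→offer)
          case err:
            select{ok,err,more} ↦ offer{ok,err,more}  (select→offer)
              case ok:
                select{ack,more} ↦ offer{ack,more}  (select→offer)
                  case ack:
                    recv[Unit] ↦ send[Unit]
                      end self-dual
                  case more:
                    recv[Bool] ↦ send[Bool]
                      Z self-dual
              case err:
                recv[Str] ↦ send[Str]
                  send[Str] ↦ recv[Str]
                    Z self-dual
              case more:
                send[Bool] ↦ recv[Bool]
                  recv[Bool] ↦ send[Bool]
                    end self-dual
          case done:
            recv[Int] ↦ send[Int]
              select{ack,ok,stop} ↦ offer{ack,ok,stop}  (select→offer)
                case ack:
                  recv[Bool] ↦ send[Bool]
                    end self-dual
                case ok:
                  send[Str] ↦ recv[Str]
                    Z self-dual
                case stop:
                  send[Str] ↦ recv[Str]
                    Z self-dual
      case data:
        send[Unit] ↦ recv[Unit]
          offer{more,err,stop} ↦ select{more,err,stop}  (&→⊕)
            case more:
              offer{ack,stop} ↦ select{ack,stop}  (&→⊕)
                case ack:
                  offer{ok,more} ↦ select{ok,more}  (&→⊕)
                    case ok:
                      end self-dual
                    case more:
                      Z self-dual
                case stop:
                  recv[Unit] ↦ send[Unit]
                    Z self-dual
            case err:
              select{ack,more} ↦ offer{ack,more}  (select→offer)
                case ack:
                  recv[Unit] ↦ send[Unit]
                    end self-dual
                case more:
                  select{ack,retry,err} ↦ offer{ack,retry,err}  (select→offer)
                    case ack:
                      end self-dual
                    case retry:
                      Z self-dual
                    case err:
                      Z self-dual
            case stop:
              send[Str] ↦ recv[Str]
                send[Unit] ↦ recv[Unit]
                  end self-dual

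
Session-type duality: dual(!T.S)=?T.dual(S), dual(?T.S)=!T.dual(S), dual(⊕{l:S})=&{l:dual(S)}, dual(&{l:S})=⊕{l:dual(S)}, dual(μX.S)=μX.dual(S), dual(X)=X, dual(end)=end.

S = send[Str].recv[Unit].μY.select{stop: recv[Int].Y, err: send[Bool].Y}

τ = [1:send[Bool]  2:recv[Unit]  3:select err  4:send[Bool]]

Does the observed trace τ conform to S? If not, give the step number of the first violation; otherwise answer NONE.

1

@1 got send[Bool], protocol expects send[Str]  ✗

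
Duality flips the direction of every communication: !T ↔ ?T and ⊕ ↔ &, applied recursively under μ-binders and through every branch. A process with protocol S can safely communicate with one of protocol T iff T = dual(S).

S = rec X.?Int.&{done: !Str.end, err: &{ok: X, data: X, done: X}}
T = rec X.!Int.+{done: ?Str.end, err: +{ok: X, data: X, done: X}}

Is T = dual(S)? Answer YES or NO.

YES

rec X ‖ rec X  match (binder kept)
  ?Int ‖ !Int  match
    &{done,err} ‖ +{done,err}  match labels match
      case done:
        !Str ‖ ?Str  match
          end ‖ end  match
      case err:
        &{ok,data,done} ‖ +{ok,data,done}  match labels match
          case ok:
            X ‖ X  match
          case data:
            X ‖ X  match
          case done:
            X ‖ X  match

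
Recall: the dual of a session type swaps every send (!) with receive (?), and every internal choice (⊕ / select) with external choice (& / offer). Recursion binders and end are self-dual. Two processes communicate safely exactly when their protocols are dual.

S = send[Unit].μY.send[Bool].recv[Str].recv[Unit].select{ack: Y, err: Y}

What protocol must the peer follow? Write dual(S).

recv[Unit].μY.recv[Bool].send[Str].send[Unit].offer{ack: Y, err: Y}

send[Unit] → recv[Unit]
  μY → μY  (binder kept)
    send[Bool] → recv[Bool]
      recv[Str] → send[Str]
        recv[Unit] → send[Unit]
          select{ack,err} → offer{ack,err}  (⊕→&)
            • ack:
              Y ↦ Y
            • err:
              Y ↦ Y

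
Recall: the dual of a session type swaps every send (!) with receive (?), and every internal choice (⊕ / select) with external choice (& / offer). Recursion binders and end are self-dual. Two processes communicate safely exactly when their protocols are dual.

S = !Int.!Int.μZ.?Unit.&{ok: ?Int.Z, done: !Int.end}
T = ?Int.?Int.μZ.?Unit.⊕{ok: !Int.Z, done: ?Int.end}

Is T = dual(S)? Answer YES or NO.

NO

!Int ‖ ?Int  ok
  !Int ‖ ?Int  ok
    μZ ‖ μZ  ok (rec unchanged)
      ?Unit ‖ ?Unit  ✗ same direction on both sides — not dual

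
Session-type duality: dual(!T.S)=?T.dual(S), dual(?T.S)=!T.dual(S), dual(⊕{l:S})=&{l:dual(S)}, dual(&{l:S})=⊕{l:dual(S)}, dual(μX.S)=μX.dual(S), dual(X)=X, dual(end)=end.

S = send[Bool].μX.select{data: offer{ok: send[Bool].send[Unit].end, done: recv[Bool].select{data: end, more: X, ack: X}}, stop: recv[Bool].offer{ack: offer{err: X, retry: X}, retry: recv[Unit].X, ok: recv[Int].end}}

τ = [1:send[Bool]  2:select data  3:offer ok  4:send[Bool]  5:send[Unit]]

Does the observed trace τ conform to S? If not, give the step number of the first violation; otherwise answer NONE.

NONE

@1 send[Bool]  match  cont: μX.…
@2 select data  match  cont: offer{ok: send[Bool].send[Unit].end, done: recv[Bool].select{data: end, more: μX.…, ack: μX.…}}
@3 offer ok  match  cont: send[Bool].send[Unit].end
@4 send[Bool]  match  cont: send[Unit].end
@5 send[Unit]  match  cont: end
all 5 steps conform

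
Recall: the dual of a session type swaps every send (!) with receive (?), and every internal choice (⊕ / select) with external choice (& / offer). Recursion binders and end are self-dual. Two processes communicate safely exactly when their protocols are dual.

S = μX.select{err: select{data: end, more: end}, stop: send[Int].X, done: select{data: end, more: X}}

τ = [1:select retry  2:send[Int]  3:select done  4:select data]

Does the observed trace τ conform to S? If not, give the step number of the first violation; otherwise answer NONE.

1

step 1: got select retry, protocol expects select err or select stop or select done  ✗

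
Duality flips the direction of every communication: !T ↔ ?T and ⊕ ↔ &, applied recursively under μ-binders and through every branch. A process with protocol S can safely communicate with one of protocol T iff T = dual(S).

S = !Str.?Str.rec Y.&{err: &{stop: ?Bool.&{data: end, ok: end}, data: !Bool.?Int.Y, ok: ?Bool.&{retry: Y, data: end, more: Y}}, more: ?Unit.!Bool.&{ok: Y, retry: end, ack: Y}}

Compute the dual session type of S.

?Str.!Str.rec Y.+{err: +{stop: !Bool.+{data: end, ok: end}, data: ?Bool.!Int.Y, ok: !Bool.+{retry: Y, data: end, more: Y}}, more: !Unit.?Bool.+{ok: Y, retry: end, ack: Y}}

!Str = ?Str
  ?Str = !Str
    rec Y = rec Y  (μ self-dual)
      &{err,more} = +{err,more}  (&→⊕)
        case err:
          &{stop,data,ok} = +{stop,data,ok}  (&→⊕)
            case stop:
              ?Bool = !Bool
                &{data,ok} = +{data,ok}  (&→⊕)
                  case data:
                    dual(end) = end
                  case ok:
                    dual(end) = end
            case data:
              !Bool = ?Bool
                ?Int = !Int
                  dual(Y) = Y
            case ok:
              ?Bool = !Bool
                &{retry,data,more} = +{retry,data,more}  (&→⊕)
                  case retry:
                    dual(Y) = Y
                  case data:
                    dual(end) = end
                  case more:
                    dual(Y) = Y
        case more:
          ?Unit = !Unit
            !Bool = ?Bool
              &{ok,retry,ack} = +{ok,retry,ack}  (&→⊕)
                case ok:
                  dual(Y) = Y
                case retry:
                  dual(end) = end
                case ack:
                  dual(Y) = Y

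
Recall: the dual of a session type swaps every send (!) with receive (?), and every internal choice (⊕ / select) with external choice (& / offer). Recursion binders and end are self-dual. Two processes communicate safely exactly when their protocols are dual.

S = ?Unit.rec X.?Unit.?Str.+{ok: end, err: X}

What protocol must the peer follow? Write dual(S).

?Unit → !Unit
  rec X → rec X  (binder kept)
    ?Unit → !Unit
      ?Str → !Str
        +{ok,err} → &{ok,err}  (internal→external)
          [ok]
            end self-dual
          [err]
            X self-dual

!Unit.rec X.!Unit.!Str.&{ok: end, err: X}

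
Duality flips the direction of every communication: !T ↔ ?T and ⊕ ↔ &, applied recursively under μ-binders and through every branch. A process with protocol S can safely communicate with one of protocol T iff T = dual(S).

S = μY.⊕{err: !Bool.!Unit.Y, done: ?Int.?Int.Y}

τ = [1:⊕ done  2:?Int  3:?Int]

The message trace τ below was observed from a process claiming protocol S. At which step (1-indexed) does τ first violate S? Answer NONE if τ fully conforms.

NONE

[1] ⊕ done  ✓  state: ?Int.?Int.μY.…
[2] ?Int  ✓  state: ?Int.μY.…
[3] ?Int  ✓  state: μY.…
trace exhausted — no violation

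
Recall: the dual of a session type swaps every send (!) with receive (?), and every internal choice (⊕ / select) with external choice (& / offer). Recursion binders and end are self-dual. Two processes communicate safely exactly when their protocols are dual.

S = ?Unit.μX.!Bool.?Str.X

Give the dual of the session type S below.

?Unit = !Unit
  μX = μX  (binder kept)
    !Bool = ?Bool
      ?Str = !Str
        X self-dual

!Unit.μX.?Bool.!Str.X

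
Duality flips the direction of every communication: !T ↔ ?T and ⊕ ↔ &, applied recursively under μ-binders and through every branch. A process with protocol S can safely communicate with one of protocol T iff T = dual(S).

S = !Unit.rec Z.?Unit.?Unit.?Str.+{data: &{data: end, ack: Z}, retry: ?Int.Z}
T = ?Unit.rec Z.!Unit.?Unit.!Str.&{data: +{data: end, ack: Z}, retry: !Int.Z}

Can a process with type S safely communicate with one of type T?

!Unit vs ?Unit  ✓
  rec Z vs rec Z  ✓ (rec unchanged)
    ?Unit vs !Unit  ✓
      ?Unit vs ?Unit  ✗ same direction on both sides — not dual

NO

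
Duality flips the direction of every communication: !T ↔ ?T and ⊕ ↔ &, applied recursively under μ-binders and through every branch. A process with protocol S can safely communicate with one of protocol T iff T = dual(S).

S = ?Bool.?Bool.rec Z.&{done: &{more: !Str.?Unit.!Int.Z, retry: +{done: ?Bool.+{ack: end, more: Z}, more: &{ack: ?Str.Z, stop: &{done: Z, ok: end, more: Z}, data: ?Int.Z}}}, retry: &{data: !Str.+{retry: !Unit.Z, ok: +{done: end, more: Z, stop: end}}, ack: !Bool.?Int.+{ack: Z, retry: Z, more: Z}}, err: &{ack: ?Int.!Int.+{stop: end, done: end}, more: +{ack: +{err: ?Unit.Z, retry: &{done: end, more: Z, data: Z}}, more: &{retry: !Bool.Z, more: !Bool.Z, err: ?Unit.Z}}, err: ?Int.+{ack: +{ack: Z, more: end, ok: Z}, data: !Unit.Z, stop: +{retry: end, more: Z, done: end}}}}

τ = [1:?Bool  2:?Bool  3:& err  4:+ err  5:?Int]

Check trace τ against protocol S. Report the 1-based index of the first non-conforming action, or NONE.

@1 ?Bool  ✓  cont: ?Bool.rec Z.…
@2 ?Bool  ✓  cont: rec Z.…
@3 & err  ✓  cont: &{ack: ?Int.!Int.+{stop: end, done: end}, more: +{ack: +{err: ?Unit.rec Z.…, retry: &{done: end, more: rec Z.…, data: rec Z.…}}, more: &{retry: !Bool.rec Z.…, more: !Bool.rec Z.…, err: ?Unit.rec Z.…}}, err: ?Int.+{ack: +{ack: rec Z.…, more: end, ok: rec Z.…}, data: !Unit.rec Z.…, stop: +{retry: end, more: rec Z.…, done: end}}}
@4 got + err, protocol expects & ack or & more or & err  ✗

4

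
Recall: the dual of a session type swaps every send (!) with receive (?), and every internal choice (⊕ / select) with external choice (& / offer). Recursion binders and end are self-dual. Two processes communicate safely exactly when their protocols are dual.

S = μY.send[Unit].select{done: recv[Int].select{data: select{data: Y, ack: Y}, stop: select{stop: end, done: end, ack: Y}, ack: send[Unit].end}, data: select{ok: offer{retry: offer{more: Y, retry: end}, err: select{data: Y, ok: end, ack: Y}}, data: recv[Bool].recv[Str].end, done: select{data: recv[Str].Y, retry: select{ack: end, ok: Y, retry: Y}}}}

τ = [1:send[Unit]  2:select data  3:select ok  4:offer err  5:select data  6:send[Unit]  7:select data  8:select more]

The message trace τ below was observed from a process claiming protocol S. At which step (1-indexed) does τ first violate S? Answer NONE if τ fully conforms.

@1 send[Unit]  ✓  residual = select{done: recv[Int].select{data: select{data: μY.…, ack: μY.…}, stop: select{stop: end, done: end, ack: μY.…}, ack: send[Unit].end}, data: select{ok: offer{retry: offer{more: μY.…, retry: end}, err: select{data: μY.…, ok: end, ack: μY.…}}, data: recv[Bool].recv[Str].end, done: select{data: recv[Str].μY.…, retry: select{ack: end, ok: μY.…, retry: μY.…}}}}
@2 select data  ✓  residual = select{ok: offer{retry: offer{more: μY.…, retry: end}, err: select{data: μY.…, ok: end, ack: μY.…}}, data: recv[Bool].recv[Str].end, done: select{data: recv[Str].μY.…, retry: select{ack: end, ok: μY.…, retry: μY.…}}}
@3 select ok  ✓  residual = offer{retry: offer{more: μY.…, retry: end}, err: select{data: μY.…, ok: end, ack: μY.…}}
@4 offer err  ✓  residual = select{data: μY.…, ok: end, ack: μY.…}
@5 select data  ✓  residual = μY.…
@6 send[Unit]  ✓  residual = select{done: recv[Int].select{data: select{data: μY.…, ack: μY.…}, stop: select{stop: end, done: end, ack: μY.…}, ack: send[Unit].end}, data: select{ok: offer{retry: offer{more: μY.…, retry: end}, err: select{data: μY.…, ok: end, ack: μY.…}}, data: recv[Bool].recv[Str].end, done: select{data: recv[Str].μY.…, retry: select{ack: end, ok: μY.…, retry: μY.…}}}}
@7 select data  ✓  residual = select{ok: offer{retry: offer{more: μY.…, retry: end}, err: select{data: μY.…, ok: end, ack: μY.…}}, data: recv[Bool].recv[Str].end, done: select{data: recv[Str].μY.…, retry: select{ack: end, ok: μY.…, retry: μY.…}}}
@8 got select more, protocol expects select ok or select data or select done  ✗

8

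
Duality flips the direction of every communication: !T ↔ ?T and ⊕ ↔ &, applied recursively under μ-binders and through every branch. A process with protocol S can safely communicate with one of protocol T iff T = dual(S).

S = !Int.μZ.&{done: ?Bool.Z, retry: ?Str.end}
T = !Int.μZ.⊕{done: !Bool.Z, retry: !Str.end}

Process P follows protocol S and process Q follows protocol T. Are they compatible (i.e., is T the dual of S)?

!Int ‖ !Int  ✗ same direction on both sides — not dual

NO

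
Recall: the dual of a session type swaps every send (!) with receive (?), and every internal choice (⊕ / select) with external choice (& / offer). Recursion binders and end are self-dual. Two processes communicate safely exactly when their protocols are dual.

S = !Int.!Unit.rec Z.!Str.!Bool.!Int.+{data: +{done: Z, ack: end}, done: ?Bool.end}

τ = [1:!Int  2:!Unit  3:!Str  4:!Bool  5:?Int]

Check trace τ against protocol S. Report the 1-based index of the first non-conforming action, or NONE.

5

[1] !Int  ok  now at !Unit.rec Z.…
[2] !Unit  ok  now at rec Z.…
[3] !Str  ok  now at !Bool.!Int.+{data: +{done: rec Z.…, ack: end}, done: ?Bool.end}
[4] !Bool  ok  now at !Int.+{data: +{done: rec Z.…, ack: end}, done: ?Bool.end}
[5] got ?Int, protocol expects !Int  ✗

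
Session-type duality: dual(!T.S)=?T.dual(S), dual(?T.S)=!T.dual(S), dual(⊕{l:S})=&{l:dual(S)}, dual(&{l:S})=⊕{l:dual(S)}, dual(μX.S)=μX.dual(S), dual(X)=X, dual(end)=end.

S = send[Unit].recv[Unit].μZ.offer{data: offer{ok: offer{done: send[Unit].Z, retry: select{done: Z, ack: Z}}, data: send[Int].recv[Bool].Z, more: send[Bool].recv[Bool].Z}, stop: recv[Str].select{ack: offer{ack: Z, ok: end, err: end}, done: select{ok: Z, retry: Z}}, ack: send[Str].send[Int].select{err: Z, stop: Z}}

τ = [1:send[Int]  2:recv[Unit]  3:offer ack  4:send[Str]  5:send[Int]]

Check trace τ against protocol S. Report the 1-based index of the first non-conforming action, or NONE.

1

@1 got send[Int], protocol expects send[Unit]  ✗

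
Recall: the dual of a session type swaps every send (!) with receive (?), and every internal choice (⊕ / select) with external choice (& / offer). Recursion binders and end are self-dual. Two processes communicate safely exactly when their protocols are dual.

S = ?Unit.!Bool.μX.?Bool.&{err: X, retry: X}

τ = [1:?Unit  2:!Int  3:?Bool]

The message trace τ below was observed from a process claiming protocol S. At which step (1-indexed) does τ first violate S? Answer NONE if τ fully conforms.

2

step 1: ?Unit  ✓  now at !Bool.μX.…
step 2: got !Int, protocol expects !Bool  ✗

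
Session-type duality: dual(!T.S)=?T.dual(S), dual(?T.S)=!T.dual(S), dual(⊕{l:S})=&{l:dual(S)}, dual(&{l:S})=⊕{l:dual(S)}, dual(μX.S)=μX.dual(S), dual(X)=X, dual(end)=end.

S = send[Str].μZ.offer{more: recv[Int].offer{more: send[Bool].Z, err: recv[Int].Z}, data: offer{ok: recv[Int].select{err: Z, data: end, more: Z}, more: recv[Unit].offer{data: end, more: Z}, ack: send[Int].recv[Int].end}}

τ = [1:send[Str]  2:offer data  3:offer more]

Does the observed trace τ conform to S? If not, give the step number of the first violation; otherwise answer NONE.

NONE

step 1: send[Str]  match  cont: μZ.…
step 2: offer data  match  cont: offer{ok: recv[Int].select{err: μZ.…, data: end, more: μZ.…}, more: recv[Unit].offer{data: end, more: μZ.…}, ack: send[Int].recv[Int].end}
step 3: offer more  match  cont: recv[Unit].offer{data: end, more: μZ.…}
τ conforms to S (length 3)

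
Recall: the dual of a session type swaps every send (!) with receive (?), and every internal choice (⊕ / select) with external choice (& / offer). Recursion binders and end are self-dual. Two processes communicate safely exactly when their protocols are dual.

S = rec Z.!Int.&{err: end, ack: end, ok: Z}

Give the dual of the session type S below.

rec Z.?Int.+{err: end, ack: end, ok: Z}

rec Z ↦ rec Z  (rec unchanged)
  !Int ↦ ?Int
    &{err,ack,ok} ↦ +{err,ack,ok}  (offer→select)
      [err]
        dual(end) = end
      [ack]
        dual(end) = end
      [ok]
        dual(Z) = Z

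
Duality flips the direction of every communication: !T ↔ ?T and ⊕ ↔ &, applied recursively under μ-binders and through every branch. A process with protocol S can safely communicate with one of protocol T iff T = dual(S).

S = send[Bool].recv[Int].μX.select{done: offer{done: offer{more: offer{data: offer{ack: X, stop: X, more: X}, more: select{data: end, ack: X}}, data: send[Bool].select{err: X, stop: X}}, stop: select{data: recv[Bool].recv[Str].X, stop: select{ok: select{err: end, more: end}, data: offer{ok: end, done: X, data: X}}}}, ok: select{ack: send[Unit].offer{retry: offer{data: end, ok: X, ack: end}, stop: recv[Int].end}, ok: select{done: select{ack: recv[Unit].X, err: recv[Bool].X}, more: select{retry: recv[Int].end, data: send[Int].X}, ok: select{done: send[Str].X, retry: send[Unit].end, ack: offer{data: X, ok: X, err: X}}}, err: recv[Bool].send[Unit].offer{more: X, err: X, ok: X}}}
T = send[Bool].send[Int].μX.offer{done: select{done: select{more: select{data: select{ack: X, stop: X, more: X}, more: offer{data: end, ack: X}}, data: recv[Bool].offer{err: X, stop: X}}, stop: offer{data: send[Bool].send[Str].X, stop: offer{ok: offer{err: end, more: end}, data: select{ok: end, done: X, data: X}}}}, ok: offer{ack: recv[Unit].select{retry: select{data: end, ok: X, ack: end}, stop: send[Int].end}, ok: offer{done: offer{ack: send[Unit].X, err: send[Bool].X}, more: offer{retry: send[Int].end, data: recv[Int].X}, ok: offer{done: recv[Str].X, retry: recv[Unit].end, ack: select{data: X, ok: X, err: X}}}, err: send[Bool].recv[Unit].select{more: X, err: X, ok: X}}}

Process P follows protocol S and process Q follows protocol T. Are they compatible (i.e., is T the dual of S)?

send[Bool] vs send[Bool]  ✗ same direction on both sides — not dual

NO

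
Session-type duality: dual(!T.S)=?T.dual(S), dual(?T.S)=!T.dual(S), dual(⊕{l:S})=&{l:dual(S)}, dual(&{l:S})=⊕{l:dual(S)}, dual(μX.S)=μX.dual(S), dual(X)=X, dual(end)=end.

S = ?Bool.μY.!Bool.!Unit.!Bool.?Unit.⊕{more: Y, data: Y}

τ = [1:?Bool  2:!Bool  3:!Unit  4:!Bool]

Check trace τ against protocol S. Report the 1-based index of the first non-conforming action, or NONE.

step 1: ?Bool  ok  now at μY.…
step 2: !Bool  ok  now at !Unit.!Bool.?Unit.⊕{more: μY.…, data: μY.…}
step 3: !Unit  ok  now at !Bool.?Unit.⊕{more: μY.…, data: μY.…}
step 4: !Bool  ok  now at ?Unit.⊕{more: μY.…, data: μY.…}
all 4 steps conform

NONE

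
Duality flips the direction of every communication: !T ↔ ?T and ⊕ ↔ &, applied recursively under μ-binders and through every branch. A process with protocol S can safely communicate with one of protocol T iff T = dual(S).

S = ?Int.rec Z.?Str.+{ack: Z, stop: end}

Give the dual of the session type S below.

!Int.rec Z.!Str.&{ack: Z, stop: end}

?Int → !Int
  rec Z → rec Z  (μ self-dual)
    ?Str → !Str
      +{ack,stop} → &{ack,stop}  (internal→external)
        case ack:
          dual(Z) = Z
        case stop:
          dual(end) = end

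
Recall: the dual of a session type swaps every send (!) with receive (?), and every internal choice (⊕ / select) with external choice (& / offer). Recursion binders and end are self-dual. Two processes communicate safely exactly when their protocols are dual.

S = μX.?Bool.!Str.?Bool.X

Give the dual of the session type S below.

μX ↦ μX  (binder kept)
  ?Bool ↦ !Bool
    !Str ↦ ?Str
      ?Bool ↦ !Bool
        X ↦ X

μX.!Bool.?Str.!Bool.X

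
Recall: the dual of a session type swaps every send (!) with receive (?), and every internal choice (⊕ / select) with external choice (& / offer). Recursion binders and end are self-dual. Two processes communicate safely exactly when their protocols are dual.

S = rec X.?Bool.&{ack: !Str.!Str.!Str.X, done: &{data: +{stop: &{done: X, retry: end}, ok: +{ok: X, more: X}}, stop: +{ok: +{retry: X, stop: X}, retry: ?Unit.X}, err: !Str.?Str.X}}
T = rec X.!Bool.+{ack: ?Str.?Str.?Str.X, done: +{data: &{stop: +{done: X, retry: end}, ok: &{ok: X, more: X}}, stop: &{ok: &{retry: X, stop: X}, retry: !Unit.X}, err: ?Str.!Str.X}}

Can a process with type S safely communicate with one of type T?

YES

rec X | rec X  ok (rec unchanged)
  ?Bool | !Bool  ok
    &{ack,done} | +{ack,done}  ok labels match
      [ack]
        !Str | ?Str  ok
          !Str | ?Str  ok
            !Str | ?Str  ok
              X | X  ok
      [done]
        &{data,stop,err} | +{data,stop,err}  ok labels match
          [data]
            +{stop,ok} | &{stop,ok}  ok labels match
              [stop]
                &{done,retry} | +{done,retry}  ok labels match
                  [done]
                    X | X  ok
                  [retry]
                    end | end  ok
              [ok]
                +{ok,more} | &{ok,more}  ok labels match
                  [ok]
                    X | X  ok
                  [more]
                    X | X  ok
          [stop]
            +{ok,retry} | &{ok,retry}  ok labels match
              [ok]
                +{retry,stop} | &{retry,stop}  ok labels match
                  [retry]
                    X | X  ok
                  [stop]
                    X | X  ok
              [retry]
                ?Unit | !Unit  ok
                  X | X  ok
          [err]
            !Str | ?Str  ok
              ?Str | !Str  ok
                X | X  ok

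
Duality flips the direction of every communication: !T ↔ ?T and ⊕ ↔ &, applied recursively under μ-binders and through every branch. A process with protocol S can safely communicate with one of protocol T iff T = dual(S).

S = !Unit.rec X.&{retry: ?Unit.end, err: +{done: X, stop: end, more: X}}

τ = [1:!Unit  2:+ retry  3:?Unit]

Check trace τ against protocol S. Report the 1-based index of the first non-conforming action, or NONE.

2

step 1: !Unit  match  state: rec X.…
step 2: got + retry, protocol expects & retry or & err  ✗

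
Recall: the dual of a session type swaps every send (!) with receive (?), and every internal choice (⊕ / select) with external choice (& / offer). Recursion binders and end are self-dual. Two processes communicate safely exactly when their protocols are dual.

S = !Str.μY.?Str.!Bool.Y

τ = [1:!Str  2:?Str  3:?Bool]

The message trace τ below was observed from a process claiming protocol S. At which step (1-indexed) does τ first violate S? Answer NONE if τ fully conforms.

3

[1] !Str  ✓  residual = μY.…
[2] ?Str  ✓  residual = !Bool.μY.…
[3] got ?Bool, protocol expects !Bool  ✗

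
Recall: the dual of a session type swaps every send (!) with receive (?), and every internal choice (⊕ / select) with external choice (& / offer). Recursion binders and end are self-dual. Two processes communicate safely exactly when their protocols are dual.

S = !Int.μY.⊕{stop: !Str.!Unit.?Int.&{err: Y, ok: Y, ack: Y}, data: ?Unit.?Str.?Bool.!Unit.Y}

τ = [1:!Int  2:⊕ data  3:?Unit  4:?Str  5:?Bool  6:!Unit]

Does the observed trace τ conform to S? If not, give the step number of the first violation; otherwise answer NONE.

[1] !Int  ✓  cont: μY.…
[2] ⊕ data  ✓  cont: ?Unit.?Str.?Bool.!Unit.μY.…
[3] ?Unit  ✓  cont: ?Str.?Bool.!Unit.μY.…
[4] ?Str  ✓  cont: ?Bool.!Unit.μY.…
[5] ?Bool  ✓  cont: !Unit.μY.…
[6] !Unit  ✓  cont: μY.…
τ conforms to S (length 6)

NONE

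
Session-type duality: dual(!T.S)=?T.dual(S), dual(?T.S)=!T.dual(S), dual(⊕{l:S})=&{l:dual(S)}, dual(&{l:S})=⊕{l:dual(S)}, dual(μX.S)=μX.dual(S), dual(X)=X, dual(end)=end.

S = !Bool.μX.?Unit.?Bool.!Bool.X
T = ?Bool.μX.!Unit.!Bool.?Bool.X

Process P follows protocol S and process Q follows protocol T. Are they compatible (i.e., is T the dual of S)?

YES

!Bool | ?Bool  ✓
  μX | μX  ✓ (rec unchanged)
    ?Unit | !Unit  ✓
      ?Bool | !Bool  ✓
        !Bool | ?Bool  ✓
          X | X  ✓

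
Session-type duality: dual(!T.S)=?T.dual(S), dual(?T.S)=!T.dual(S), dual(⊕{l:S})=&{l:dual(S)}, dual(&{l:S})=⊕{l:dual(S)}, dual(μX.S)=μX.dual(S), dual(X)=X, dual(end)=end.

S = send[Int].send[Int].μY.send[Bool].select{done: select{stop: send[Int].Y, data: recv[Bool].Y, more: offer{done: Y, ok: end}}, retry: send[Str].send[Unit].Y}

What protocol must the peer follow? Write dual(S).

recv[Int].recv[Int].μY.recv[Bool].offer{done: offer{stop: recv[Int].Y, data: send[Bool].Y, more: select{done: Y, ok: end}}, retry: recv[Str].recv[Unit].Y}

send[Int] ↦ recv[Int]
  send[Int] ↦ recv[Int]
    μY ↦ μY  (μ self-dual)
      send[Bool] ↦ recv[Bool]
        select{done,retry} ↦ offer{done,retry}  (⊕→&)
          • done:
            select{stop,data,more} ↦ offer{stop,data,more}  (⊕→&)
              • stop:
                send[Int] ↦ recv[Int]
                  Y self-dual
              • data:
                recv[Bool] ↦ send[Bool]
                  Y self-dual
              • more:
                offer{done,ok} ↦ select{done,ok}  (offer→select)
                  • done:
                    Y self-dual
                  • ok:
                    end self-dual
          • retry:
            send[Str] ↦ recv[Str]
              send[Unit] ↦ recv[Unit]
                Y self-dual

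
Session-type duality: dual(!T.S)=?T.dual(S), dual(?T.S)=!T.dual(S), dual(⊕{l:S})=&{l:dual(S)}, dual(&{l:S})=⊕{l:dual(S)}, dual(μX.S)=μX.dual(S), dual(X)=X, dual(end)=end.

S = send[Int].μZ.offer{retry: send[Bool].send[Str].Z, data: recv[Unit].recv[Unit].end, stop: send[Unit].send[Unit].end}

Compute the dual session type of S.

recv[Int].μZ.select{retry: recv[Bool].recv[Str].Z, data: send[Unit].send[Unit].end, stop: recv[Unit].recv[Unit].end}

send[Int] → recv[Int]
  μZ → μZ  (rec unchanged)
    offer{retry,data,stop} → select{retry,data,stop}  (external→internal)
      case retry:
        send[Bool] → recv[Bool]
          send[Str] → recv[Str]
            dual(Z) = Z
      case data:
        recv[Unit] → send[Unit]
          recv[Unit] → send[Unit]
            dual(end) = end
      case stop:
        send[Unit] → recv[Unit]
          send[Unit] → recv[Unit]
            dual(end) = end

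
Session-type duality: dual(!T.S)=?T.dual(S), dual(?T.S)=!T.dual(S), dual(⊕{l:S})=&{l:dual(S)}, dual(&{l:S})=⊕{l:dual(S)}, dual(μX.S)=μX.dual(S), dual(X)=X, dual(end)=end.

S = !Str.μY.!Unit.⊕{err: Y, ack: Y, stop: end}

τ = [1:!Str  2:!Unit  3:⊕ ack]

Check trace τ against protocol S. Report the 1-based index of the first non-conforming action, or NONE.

[1] !Str  ✓  residual = μY.…
[2] !Unit  ✓  residual = ⊕{err: μY.…, ack: μY.…, stop: end}
[3] ⊕ ack  ✓  residual = μY.…
trace exhausted — no violation

NONE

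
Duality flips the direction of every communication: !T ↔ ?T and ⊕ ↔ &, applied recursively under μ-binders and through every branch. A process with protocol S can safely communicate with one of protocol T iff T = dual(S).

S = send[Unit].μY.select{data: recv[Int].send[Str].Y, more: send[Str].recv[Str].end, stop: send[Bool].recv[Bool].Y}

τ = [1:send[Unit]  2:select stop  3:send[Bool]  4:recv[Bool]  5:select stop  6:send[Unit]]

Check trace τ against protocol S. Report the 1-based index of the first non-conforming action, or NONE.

[1] send[Unit]  ✓  cont: μY.…
[2] select stop  ✓  cont: send[Bool].recv[Bool].μY.…
[3] send[Bool]  ✓  cont: recv[Bool].μY.…
[4] recv[Bool]  ✓  cont: μY.…
[5] select stop  ✓  cont: send[Bool].recv[Bool].μY.…
[6] got send[Unit], protocol expects send[Bool]  ✗

6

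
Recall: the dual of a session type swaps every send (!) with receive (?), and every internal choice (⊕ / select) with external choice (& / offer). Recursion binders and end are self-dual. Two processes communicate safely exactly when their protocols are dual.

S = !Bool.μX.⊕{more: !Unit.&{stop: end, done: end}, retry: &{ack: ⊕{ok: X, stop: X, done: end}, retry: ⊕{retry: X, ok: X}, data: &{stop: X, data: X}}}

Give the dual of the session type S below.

?Bool.μX.&{more: ?Unit.⊕{stop: end, done: end}, retry: ⊕{ack: &{ok: X, stop: X, done: end}, retry: &{retry: X, ok: X}, data: ⊕{stop: X, data: X}}}

!Bool = ?Bool
  μX = μX  (μ self-dual)
    ⊕{more,retry} = &{more,retry}  (internal→external)
      case more:
        !Unit = ?Unit
          &{stop,done} = ⊕{stop,done}  (external→internal)
            case stop:
              end self-dual
            case done:
              end self-dual
      case retry:
        &{ack,retry,data} = ⊕{ack,retry,data}  (external→internal)
          case ack:
            ⊕{ok,stop,done} = &{ok,stop,done}  (internal→external)
              case ok:
                X self-dual
              case stop:
                X self-dual
              case done:
                end self-dual
          case retry:
            ⊕{retry,ok} = &{retry,ok}  (internal→external)
              case retry:
                X self-dual
              case ok:
                X self-dual
          case data:
            &{stop,data} = ⊕{stop,data}  (external→internal)
              case stop:
                X self-dual
              case data:
                X self-dual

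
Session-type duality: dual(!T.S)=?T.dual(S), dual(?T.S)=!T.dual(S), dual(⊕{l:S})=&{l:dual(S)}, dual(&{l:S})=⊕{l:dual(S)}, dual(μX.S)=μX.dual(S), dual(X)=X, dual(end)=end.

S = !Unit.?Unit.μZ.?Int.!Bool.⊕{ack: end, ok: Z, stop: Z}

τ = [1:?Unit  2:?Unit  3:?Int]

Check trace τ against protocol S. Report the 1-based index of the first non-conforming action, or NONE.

1

[1] got ?Unit, protocol expects !Unit  ✗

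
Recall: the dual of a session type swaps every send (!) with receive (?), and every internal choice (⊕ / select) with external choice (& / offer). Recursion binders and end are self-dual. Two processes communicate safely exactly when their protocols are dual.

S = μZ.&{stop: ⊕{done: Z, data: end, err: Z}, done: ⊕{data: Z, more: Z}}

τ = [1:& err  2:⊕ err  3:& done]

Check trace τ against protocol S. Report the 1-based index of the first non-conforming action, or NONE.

step 1: got & err, protocol expects & stop or & done  ✗

1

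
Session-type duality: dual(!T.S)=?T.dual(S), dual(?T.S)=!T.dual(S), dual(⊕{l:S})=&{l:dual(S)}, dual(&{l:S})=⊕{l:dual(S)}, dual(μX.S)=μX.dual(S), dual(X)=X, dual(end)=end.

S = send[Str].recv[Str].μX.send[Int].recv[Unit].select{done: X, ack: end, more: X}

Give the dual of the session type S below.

send[Str] = recv[Str]
  recv[Str] = send[Str]
    μX = μX  (μ self-dual)
      send[Int] = recv[Int]
        recv[Unit] = send[Unit]
          select{done,ack,more} = offer{done,ack,more}  (⊕→&)
            case done:
              X self-dual
            case ack:
              end self-dual
            case more:
              X self-dual

recv[Str].send[Str].μX.recv[Int].send[Unit].offer{done: X, ack: end, more: X}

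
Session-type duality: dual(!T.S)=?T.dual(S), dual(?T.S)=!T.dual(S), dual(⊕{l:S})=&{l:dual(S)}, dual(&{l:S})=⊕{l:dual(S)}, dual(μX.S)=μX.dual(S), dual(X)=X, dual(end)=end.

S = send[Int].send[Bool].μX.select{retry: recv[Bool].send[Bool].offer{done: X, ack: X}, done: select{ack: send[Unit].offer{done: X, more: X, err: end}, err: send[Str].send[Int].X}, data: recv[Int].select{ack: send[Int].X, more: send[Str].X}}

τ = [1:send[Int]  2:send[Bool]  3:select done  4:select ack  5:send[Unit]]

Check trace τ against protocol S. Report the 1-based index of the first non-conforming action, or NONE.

[1] send[Int]  ✓  residual = send[Bool].μX.…
[2] send[Bool]  ✓  residual = μX.…
[3] select done  ✓  residual = select{ack: send[Unit].offer{done: μX.…, more: μX.…, err: end}, err: send[Str].send[Int].μX.…}
[4] select ack  ✓  residual = send[Unit].offer{done: μX.…, more: μX.…, err: end}
[5] send[Unit]  ✓  residual = offer{done: μX.…, more: μX.…, err: end}
trace exhausted — no violation

NONE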